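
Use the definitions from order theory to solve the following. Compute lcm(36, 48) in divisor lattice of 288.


In a divisor lattice, join = lcm (least common multiple).
gcd(36,48) = 12
lcm(36,48) = 36*48/gcd = 1728/12 = 144


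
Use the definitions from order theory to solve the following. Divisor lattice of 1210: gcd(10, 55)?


Meet=gcd.
gcd(10,55)=5


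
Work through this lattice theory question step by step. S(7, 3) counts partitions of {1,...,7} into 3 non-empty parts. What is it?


S(n,k) = k*S(n-1,k) + S(n-1,k-1).
S(6,3) = 90, S(6,2) = 31
S(7,3) = 3*90 + 31 = 270 + 31
S(7,3) = 301


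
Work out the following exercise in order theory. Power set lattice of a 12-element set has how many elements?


Power set = 2^n.
2^12 = 4096


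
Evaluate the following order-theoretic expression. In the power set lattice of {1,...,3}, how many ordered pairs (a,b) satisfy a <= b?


The order relation is {(a,b) : a <= b}, reflexive so it includes (a,a).
Examples: ({},{}), ({},{1,2}), ({},{1,2,3}), ({},{1,3}), ({},{1}), ...
Total ordered pairs: 27


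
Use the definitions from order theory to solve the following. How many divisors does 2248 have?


Divisors of 2248: [1, 2, 4, 8, 281, 562, 1124, 2248]
Count: 8


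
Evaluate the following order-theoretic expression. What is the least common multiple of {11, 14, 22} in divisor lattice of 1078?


In a divisor lattice, join = lcm (least common multiple).
Compute lcm iteratively: start with first element, then lcm(current, next).
Elements: [11, 14, 22]
lcm(11,14) = 154
lcm(154,22) = 154
Final lcm = 154


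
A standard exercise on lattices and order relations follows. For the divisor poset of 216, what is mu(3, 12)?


In a divisor lattice, mu(a,b) = mu(b/a) where mu is the classical Mobius function.
b/a = 12/3 = 4
Prime factorization of 4: primes [2]
4 is not squarefree, so mu(4) = 0


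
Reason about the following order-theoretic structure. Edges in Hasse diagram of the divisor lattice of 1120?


A cover relation a -< b holds when a < b with no c strictly between.
Cover relations:
  1 -< 2
  1 -< 5
  1 -< 7
  2 -< 4
  2 -< 10
  2 -< 14
  4 -< 8
  4 -< 20
  ...36 more
Total: 44


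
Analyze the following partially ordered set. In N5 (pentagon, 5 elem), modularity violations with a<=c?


Modular law: if a <= c then a v (b ^ c) = (a v b) ^ c.
Check all triples (a,b,c) with a <= c among 5 elements.
  e.g. a=a, b=c, c=b: lhs=a != rhs=b
Total violating triples: 1


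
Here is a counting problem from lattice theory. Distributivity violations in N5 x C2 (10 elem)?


Distributive law: a ^ (b v c) = (a ^ b) v (a ^ c).
Check all 10^3 = 1000 ordered triples (a,b,c).
  e.g. a=(b,0), b=(a,0), c=(c,0): lhs=(b,0) != rhs=(a,0)
  e.g. a=(b,0), b=(a,0), c=(c,1): lhs=(b,0) != rhs=(a,0)
Total violating triples: 16


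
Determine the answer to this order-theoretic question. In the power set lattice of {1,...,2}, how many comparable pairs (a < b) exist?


A comparable pair {a,b} has a < b or b < a in the order.
Count unordered pairs where one element is strictly below the other.
Examples: {{},{1}}, {{},{2}}, {{},{1,2}}, {{1},{1,2}}, ...
Total comparable pairs: 5


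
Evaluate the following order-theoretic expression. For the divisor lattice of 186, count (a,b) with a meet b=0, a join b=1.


Complement pair (a,b): a meet b = bottom, a join b = top.
Here: gcd(a,b)=1 and lcm(a,b)=186, i.e. a*b=186 with a,b coprime.
Pairs found: (1,186), (2,93), (3,62), (6,31), ... (4 more)
Total ordered pairs: 8


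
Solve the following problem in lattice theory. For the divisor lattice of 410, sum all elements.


sigma(n) = sum of divisors.
Divisors of 410: [1, 2, 5, 10, 41, 82, 205, 410]
Sum = 756


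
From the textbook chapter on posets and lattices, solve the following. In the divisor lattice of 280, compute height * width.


Height = length of longest chain minus 1; width = size of largest antichain.
A maximum chain: 1 | 7 | 35 | 70 | 140 | 280  (height 5).
A maximum antichain: {4, 10, 14, 35}  (width 4).
Product = 5 * 4 = 20


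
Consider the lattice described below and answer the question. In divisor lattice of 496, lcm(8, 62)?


Join=lcm.
gcd(8,62)=2
lcm=248


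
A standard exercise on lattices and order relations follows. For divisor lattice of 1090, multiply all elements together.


Divisors of 1090: [1, 2, 5, 10, 109, 218, 545, 1090]
Product = n^(d(n)/2) = 1090^(8/2)
Product = 1411581610000


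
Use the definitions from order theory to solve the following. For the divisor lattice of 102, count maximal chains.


A maximal chain goes from the minimum element to a maximal element via cover relations.
Counting all min-to-max paths in the cover graph.
Total maximal chains: 6


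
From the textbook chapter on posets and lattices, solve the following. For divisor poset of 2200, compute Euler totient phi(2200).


phi(n) = n * prod_{p|n} (1 - 1/p).
Prime divisors of 2200: [2, 5, 11]
phi(2200) = 2200 * (1 - 1/2) * (1 - 1/5) * (1 - 1/11)
phi(2200) = 800


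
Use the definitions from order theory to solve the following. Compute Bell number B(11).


B(n) = number of set partitions of an n-element set.
B(n) satisfies the recurrence: B(n+1) = sum_k C(n,k)*B(k).
B(11) = 678570


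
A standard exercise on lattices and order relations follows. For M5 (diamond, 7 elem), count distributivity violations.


Distributive law: a ^ (b v c) = (a ^ b) v (a ^ c).
Check all 7^3 = 343 ordered triples (a,b,c).
  e.g. a=a1, b=a2, c=a3: lhs=a1 != rhs=0
  e.g. a=a1, b=a2, c=a4: lhs=a1 != rhs=0
Total violating triples: 60


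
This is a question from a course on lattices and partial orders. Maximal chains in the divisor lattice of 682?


A maximal chain goes from the minimum element to a maximal element via cover relations.
Counting all min-to-max paths in the cover graph.
Total maximal chains: 6


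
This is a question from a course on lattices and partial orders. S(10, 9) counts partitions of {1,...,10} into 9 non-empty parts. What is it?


S(n,k) = k*S(n-1,k) + S(n-1,k-1).
S(9,9) = 1, S(9,8) = 36
S(10,9) = 9*1 + 36 = 9 + 36
S(10,9) = 45


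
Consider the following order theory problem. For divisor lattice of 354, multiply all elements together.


Divisors of 354: [1, 2, 3, 6, 59, 118, 177, 354]
Product = n^(d(n)/2) = 354^(8/2)
Product = 15704099856


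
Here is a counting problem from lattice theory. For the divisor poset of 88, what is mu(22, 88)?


In a divisor lattice, mu(a,b) = mu(b/a) where mu is the classical Mobius function.
b/a = 88/22 = 4
Prime factorization of 4: primes [2]
4 is not squarefree, so mu(4) = 0


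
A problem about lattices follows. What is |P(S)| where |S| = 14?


Power set = 2^n.
2^14 = 16384


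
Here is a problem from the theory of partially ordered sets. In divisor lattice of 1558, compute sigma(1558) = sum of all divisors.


sigma(n) = sum of divisors.
Divisors of 1558: [1, 2, 19, 38, 41, 82, 779, 1558]
Sum = 2520


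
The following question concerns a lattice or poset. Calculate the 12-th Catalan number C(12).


C(n) = C(2n, n) / (n+1).
C(24, 12) = 2704156
C(12) = 2704156 / 13 = 208012


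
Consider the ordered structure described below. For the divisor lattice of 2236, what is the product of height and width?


Height = length of longest chain minus 1; width = size of largest antichain.
A maximum chain: 1 | 43 | 559 | 1118 | 2236  (height 4).
A maximum antichain: {4, 26, 86, 559}  (width 4).
Product = 4 * 4 = 16


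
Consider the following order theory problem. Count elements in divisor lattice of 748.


Divisors of 748: [1, 2, 4, 11, 17, 22, 34, 44, 68, 187, 374, 748]
Count: 12


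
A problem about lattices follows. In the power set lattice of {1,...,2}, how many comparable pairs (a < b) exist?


A comparable pair {a,b} has a < b or b < a in the order.
Count unordered pairs where one element is strictly below the other.
Examples: {{},{1}}, {{},{2}}, {{},{1,2}}, {{1},{1,2}}, ...
Total comparable pairs: 5


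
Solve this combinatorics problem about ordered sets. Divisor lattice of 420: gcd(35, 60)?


Meet=gcd.
gcd(35,60)=5


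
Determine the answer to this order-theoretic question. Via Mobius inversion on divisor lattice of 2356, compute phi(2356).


phi(n) = n * prod_{p|n} (1 - 1/p).
Prime divisors of 2356: [2, 19, 31]
phi(2356) = 2356 * (1 - 1/2) * (1 - 1/19) * (1 - 1/31)
phi(2356) = 1080


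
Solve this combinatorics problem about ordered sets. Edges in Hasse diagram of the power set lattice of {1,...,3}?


A cover relation a -< b holds when a < b with no c strictly between.
Cover relations:
  {} -< {1}
  {} -< {2}
  {} -< {3}
  {1} -< {1,2}
  {1} -< {1,3}
  {2} -< {1,2}
  {2} -< {2,3}
  {3} -< {1,3}
  ...4 more
Total: 12


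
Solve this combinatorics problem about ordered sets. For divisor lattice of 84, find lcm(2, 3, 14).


In a divisor lattice, join = lcm (least common multiple).
Compute lcm iteratively: start with first element, then lcm(current, next).
Elements: [2, 3, 14]
lcm(2,3) = 6
lcm(6,14) = 42
Final lcm = 42


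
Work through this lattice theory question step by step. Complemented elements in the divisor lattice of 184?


An element a is complemented if some b has a meet b = bottom, a join b = top.
a is complemented iff gcd(a, n/a)=1, i.e. a is a unitary divisor of 184.
Complemented elements: 1, 8, 23, 184
Count: 4


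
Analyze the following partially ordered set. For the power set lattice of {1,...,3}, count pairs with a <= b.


The order relation is {(a,b) : a <= b}, reflexive so it includes (a,a).
Examples: ({},{}), ({},{1,2}), ({},{1,2,3}), ({},{1,3}), ({},{1}), ...
Total ordered pairs: 27


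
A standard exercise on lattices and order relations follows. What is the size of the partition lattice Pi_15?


B(n) = number of set partitions of an n-element set.
B(n) satisfies the recurrence: B(n+1) = sum_k C(n,k)*B(k).
B(15) = 1382958545


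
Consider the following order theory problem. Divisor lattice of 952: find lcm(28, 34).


In a divisor lattice, join = lcm (least common multiple).
gcd(28,34) = 2
lcm(28,34) = 28*34/gcd = 952/2 = 476


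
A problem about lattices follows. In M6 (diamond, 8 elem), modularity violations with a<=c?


Modular law: if a <= c then a v (b ^ c) = (a v b) ^ c.
Check all triples (a,b,c) with a <= c among 8 elements.
This lattice is modular (diamonds M_m and their chain-products are modular).
Total violating triples: 0


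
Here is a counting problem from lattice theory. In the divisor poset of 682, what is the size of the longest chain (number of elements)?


A chain is a totally ordered subset; we count the number of elements in a maximum chain.
Compute, for each element x, the size of the longest chain ending at x:
  1: 1
  2: 2
  11: 2
  31: 2
  22: 3
  62: 3
  ...
A maximum chain: 1 < 2 < 22 < 682
Number of elements in the longest chain: 4


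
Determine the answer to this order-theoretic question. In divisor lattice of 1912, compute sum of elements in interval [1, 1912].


Interval [1,1912] in divisors of 1912: [1, 2, 4, 8, 239, 478, 956, 1912]
Sum = 3600


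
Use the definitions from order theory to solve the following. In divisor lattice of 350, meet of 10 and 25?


In a divisor lattice, meet = gcd (greatest common divisor).
By Euclidean algorithm or factoring: gcd(10,25) = 5


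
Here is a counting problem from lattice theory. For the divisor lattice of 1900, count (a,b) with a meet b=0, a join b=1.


Complement pair (a,b): a meet b = bottom, a join b = top.
Here: gcd(a,b)=1 and lcm(a,b)=1900, i.e. a*b=1900 with a,b coprime.
Pairs found: (1,1900), (4,475), (19,100), (25,76), ... (4 more)
Total ordered pairs: 8


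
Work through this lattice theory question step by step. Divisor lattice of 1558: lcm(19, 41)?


Join=lcm.
gcd(19,41)=1
lcm=779


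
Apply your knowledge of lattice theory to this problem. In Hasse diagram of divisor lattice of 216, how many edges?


A cover relation a -< b holds when a < b with no c strictly between.
Cover relations:
  1 -< 2
  1 -< 3
  2 -< 4
  2 -< 6
  3 -< 6
  3 -< 9
  4 -< 8
  4 -< 12
  ...16 more
Total: 24


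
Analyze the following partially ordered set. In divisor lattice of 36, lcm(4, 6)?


Join=lcm.
gcd(4,6)=2
lcm=12


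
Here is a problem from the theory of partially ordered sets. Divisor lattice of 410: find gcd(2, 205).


In a divisor lattice, meet = gcd (greatest common divisor).
By Euclidean algorithm or factoring: gcd(2,205) = 1


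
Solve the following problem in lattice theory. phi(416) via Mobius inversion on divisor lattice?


phi(n) = n * prod_{p|n} (1 - 1/p).
Prime divisors of 416: [2, 13]
phi(416) = 416 * (1 - 1/2) * (1 - 1/13)
phi(416) = 192


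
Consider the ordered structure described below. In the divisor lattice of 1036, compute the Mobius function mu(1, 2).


In a divisor lattice, mu(a,b) = mu(b/a) where mu is the classical Mobius function.
b/a = 2/1 = 2
Prime factorization of 2: primes [2]
2 is squarefree with 1 prime factor(s), so mu(2) = (-1)^1 = -1


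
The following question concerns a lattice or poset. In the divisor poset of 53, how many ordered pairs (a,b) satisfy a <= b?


The order relation is {(a,b) : a <= b}, reflexive so it includes (a,a).
Examples: (1,1), (1,53), (53,53)
Total ordered pairs: 3


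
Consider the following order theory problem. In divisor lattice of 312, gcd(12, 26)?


Meet=gcd.
gcd(12,26)=2


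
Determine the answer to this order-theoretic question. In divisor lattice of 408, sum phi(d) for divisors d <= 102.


Divisors of 408 up to 102: [1, 2, 3, 4, 6, 8, 12, 17, 24, 34, 51, 68, 102]
phi values: [1, 1, 2, 2, 2, 4, 4, 16, 8, 16, 32, 32, 32]
Sum = 152


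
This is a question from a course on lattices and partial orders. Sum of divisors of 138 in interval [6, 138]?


Interval [6,138] in divisors of 138: [6, 138]
Sum = 144


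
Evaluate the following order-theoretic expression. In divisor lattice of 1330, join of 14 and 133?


In a divisor lattice, join = lcm (least common multiple).
gcd(14,133) = 7
lcm(14,133) = 14*133/gcd = 1862/7 = 266


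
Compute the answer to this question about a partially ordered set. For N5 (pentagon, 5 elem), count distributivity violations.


Distributive law: a ^ (b v c) = (a ^ b) v (a ^ c).
Check all 5^3 = 125 ordered triples (a,b,c).
  e.g. a=b, b=a, c=c: lhs=b != rhs=a
  e.g. a=b, b=c, c=a: lhs=b != rhs=a
Total violating triples: 2


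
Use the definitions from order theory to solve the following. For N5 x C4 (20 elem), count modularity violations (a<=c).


Modular law: if a <= c then a v (b ^ c) = (a v b) ^ c.
Check all triples (a,b,c) with a <= c among 20 elements.
  e.g. a=(a,0), b=(c,0), c=(b,0): lhs=(a,0) != rhs=(b,0)
  e.g. a=(a,0), b=(c,1), c=(b,0): lhs=(a,0) != rhs=(b,0)
Total violating triples: 40


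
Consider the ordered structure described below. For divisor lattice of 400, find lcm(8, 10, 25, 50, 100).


In a divisor lattice, join = lcm (least common multiple).
Compute lcm iteratively: start with first element, then lcm(current, next).
Elements: [8, 10, 25, 50, 100]
lcm(8,10) = 40
lcm(40,25) = 200
lcm(200,50) = 200
lcm(200,100) = 200
Final lcm = 200


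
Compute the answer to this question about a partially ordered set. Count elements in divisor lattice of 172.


Divisors of 172: [1, 2, 4, 43, 86, 172]
Count: 6


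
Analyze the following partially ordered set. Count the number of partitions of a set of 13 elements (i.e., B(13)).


B(n) = number of set partitions of an n-element set.
B(n) satisfies the recurrence: B(n+1) = sum_k C(n,k)*B(k).
B(13) = 27644437


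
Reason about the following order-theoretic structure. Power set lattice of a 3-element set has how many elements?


Power set = 2^n.
2^3 = 8


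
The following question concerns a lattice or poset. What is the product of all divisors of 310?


Divisors of 310: [1, 2, 5, 10, 31, 62, 155, 310]
Product = n^(d(n)/2) = 310^(8/2)
Product = 9235210000


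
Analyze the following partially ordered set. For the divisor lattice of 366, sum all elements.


sigma(n) = sum of divisors.
Divisors of 366: [1, 2, 3, 6, 61, 122, 183, 366]
Sum = 744


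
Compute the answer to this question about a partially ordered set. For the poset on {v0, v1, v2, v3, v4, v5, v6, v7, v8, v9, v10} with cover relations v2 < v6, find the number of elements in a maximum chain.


A chain is a totally ordered subset; we count the number of elements in a maximum chain.
Compute, for each element x, the size of the longest chain ending at x:
  v0: 1
  v1: 1
  v2: 1
  v3: 1
  v4: 1
  v5: 1
  ...
A maximum chain: v2 < v6
Number of elements in the longest chain: 2


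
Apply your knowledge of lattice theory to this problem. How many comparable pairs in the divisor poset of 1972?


A comparable pair {a,b} has a < b or b < a in the order.
Count unordered pairs where one element is strictly below the other.
Examples: {1,2}, {1,4}, {1,17}, {1,29}, ...
Total comparable pairs: 42


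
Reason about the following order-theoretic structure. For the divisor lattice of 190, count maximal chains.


A maximal chain goes from the minimum element to a maximal element via cover relations.
Counting all min-to-max paths in the cover graph.
Total maximal chains: 6


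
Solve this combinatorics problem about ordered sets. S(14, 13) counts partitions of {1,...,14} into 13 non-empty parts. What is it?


S(n,k) = k*S(n-1,k) + S(n-1,k-1).
S(13,13) = 1, S(13,12) = 78
S(14,13) = 13*1 + 78 = 13 + 78
S(14,13) = 91


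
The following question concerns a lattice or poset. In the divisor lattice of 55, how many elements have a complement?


An element a is complemented if some b has a meet b = bottom, a join b = top.
a is complemented iff gcd(a, n/a)=1, i.e. a is a unitary divisor of 55.
Complemented elements: 1, 5, 11, 55
Count: 4


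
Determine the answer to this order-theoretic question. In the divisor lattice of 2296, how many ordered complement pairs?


Complement pair (a,b): a meet b = bottom, a join b = top.
Here: gcd(a,b)=1 and lcm(a,b)=2296, i.e. a*b=2296 with a,b coprime.
Pairs found: (1,2296), (7,328), (8,287), (41,56), ... (4 more)
Total ordered pairs: 8


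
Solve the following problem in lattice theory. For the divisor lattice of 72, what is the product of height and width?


Height = length of longest chain minus 1; width = size of largest antichain.
A maximum chain: 1 | 3 | 9 | 18 | 36 | 72  (height 5).
A maximum antichain: {4, 6, 9}  (width 3).
Product = 5 * 3 = 15


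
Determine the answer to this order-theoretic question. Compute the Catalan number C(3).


C(n) = C(2n, n) / (n+1).
C(6, 3) = 20
C(3) = 20 / 4 = 5


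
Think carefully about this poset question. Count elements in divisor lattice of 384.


Divisors of 384: [1, 2, 3, 4, 6, 8, 12, 16, 24, 32, 48, 64, 96, 128, 192, 384]
Count: 16


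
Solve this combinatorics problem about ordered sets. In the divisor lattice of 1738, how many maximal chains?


A maximal chain goes from the minimum element to a maximal element via cover relations.
Counting all min-to-max paths in the cover graph.
Total maximal chains: 6


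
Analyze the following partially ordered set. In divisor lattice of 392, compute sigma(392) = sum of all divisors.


sigma(n) = sum of divisors.
Divisors of 392: [1, 2, 4, 7, 8, 14, 28, 49, 56, 98, 196, 392]
Sum = 855


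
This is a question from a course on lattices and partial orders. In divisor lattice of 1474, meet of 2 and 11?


In a divisor lattice, meet = gcd (greatest common divisor).
By Euclidean algorithm or factoring: gcd(2,11) = 1


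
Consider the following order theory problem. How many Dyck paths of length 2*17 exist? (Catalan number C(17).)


C(n) = C(2n, n) / (n+1).
C(34, 17) = 2333606220
C(17) = 2333606220 / 18 = 129644790


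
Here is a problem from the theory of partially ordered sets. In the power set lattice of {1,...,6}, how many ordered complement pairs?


Complement pair (a,b): a meet b = bottom, a join b = top.
Here: A intersect B = {} and A union B = {1,...,6}.
Pairs found: ({},{1,2,3,4,5,6}), ({1},{2,3,4,5,6}), ({2},{1,3,4,5,6}), ({3},{1,2,4,5,6}), ... (60 more)
Total ordered pairs: 64


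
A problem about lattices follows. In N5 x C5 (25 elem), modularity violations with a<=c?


Modular law: if a <= c then a v (b ^ c) = (a v b) ^ c.
Check all triples (a,b,c) with a <= c among 25 elements.
  e.g. a=(a,0), b=(c,0), c=(b,0): lhs=(a,0) != rhs=(b,0)
  e.g. a=(a,0), b=(c,1), c=(b,0): lhs=(a,0) != rhs=(b,0)
Total violating triples: 75


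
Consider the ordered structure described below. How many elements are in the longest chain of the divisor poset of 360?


A chain is a totally ordered subset; we count the number of elements in a maximum chain.
Compute, for each element x, the size of the longest chain ending at x:
  1: 1
  2: 2
  3: 2
  5: 2
  4: 3
  9: 3
  ...
A maximum chain: 1 < 2 < 4 < 8 < 24 < 72 < 360
Number of elements in the longest chain: 7


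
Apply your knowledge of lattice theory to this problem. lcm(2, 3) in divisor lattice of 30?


Join=lcm.
gcd(2,3)=1
lcm=6


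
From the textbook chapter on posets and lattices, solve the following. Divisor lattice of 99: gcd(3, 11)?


Meet=gcd.
gcd(3,11)=1


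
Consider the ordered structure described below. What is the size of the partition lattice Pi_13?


B(n) = number of set partitions of an n-element set.
B(n) satisfies the recurrence: B(n+1) = sum_k C(n,k)*B(k).
B(13) = 27644437


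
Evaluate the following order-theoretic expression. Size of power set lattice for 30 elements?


Power set = 2^n.
2^30 = 1073741824


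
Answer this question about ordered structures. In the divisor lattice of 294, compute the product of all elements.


Divisors of 294: [1, 2, 3, 6, 7, 14, 21, 42, 49, 98, 147, 294]
Product = n^(d(n)/2) = 294^(12/2)
Product = 645779095649856


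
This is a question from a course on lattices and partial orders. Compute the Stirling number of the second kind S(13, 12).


S(n,k) = k*S(n-1,k) + S(n-1,k-1).
S(12,12) = 1, S(12,11) = 66
S(13,12) = 12*1 + 66 = 12 + 66
S(13,12) = 78


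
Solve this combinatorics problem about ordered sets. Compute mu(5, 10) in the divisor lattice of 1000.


In a divisor lattice, mu(a,b) = mu(b/a) where mu is the classical Mobius function.
b/a = 10/5 = 2
Prime factorization of 2: primes [2]
2 is squarefree with 1 prime factor(s), so mu(2) = (-1)^1 = -1


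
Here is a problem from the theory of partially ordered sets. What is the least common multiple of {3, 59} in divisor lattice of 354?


In a divisor lattice, join = lcm (least common multiple).
Compute lcm iteratively: start with first element, then lcm(current, next).
Elements: [3, 59]
lcm(3,59) = 177
Final lcm = 177


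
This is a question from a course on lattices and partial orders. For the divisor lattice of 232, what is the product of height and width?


Height = length of longest chain minus 1; width = size of largest antichain.
A maximum chain: 1 | 29 | 58 | 116 | 232  (height 4).
A maximum antichain: {2, 29}  (width 2).
Product = 4 * 2 = 8


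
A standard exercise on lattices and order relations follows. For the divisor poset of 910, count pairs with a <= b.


The order relation is {(a,b) : a <= b}, reflexive so it includes (a,a).
Examples: (1,1), (1,10), (1,13), (1,130), (1,14), ...
Total ordered pairs: 81


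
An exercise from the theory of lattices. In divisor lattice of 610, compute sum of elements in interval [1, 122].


Interval [1,122] in divisors of 610: [1, 2, 61, 122]
Sum = 186


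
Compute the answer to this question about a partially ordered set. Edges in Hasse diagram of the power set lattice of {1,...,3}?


A cover relation a -< b holds when a < b with no c strictly between.
Cover relations:
  {} -< {1}
  {} -< {2}
  {} -< {3}
  {1} -< {1,2}
  {1} -< {1,3}
  {2} -< {1,2}
  {2} -< {2,3}
  {3} -< {1,3}
  ...4 more
Total: 12


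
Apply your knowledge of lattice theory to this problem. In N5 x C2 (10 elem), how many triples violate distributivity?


Distributive law: a ^ (b v c) = (a ^ b) v (a ^ c).
Check all 10^3 = 1000 ordered triples (a,b,c).
  e.g. a=(b,0), b=(a,0), c=(c,0): lhs=(b,0) != rhs=(a,0)
  e.g. a=(b,0), b=(a,0), c=(c,1): lhs=(b,0) != rhs=(a,0)
Total violating triples: 16


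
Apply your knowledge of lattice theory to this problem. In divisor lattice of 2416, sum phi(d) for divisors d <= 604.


Divisors of 2416 up to 604: [1, 2, 4, 8, 16, 151, 302, 604]
phi values: [1, 1, 2, 4, 8, 150, 150, 300]
Sum = 616


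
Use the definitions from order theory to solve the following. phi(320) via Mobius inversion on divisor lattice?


phi(n) = n * prod_{p|n} (1 - 1/p).
Prime divisors of 320: [2, 5]
phi(320) = 320 * (1 - 1/2) * (1 - 1/5)
phi(320) = 128


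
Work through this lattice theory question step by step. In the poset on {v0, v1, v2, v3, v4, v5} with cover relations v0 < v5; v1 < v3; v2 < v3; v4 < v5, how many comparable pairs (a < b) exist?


A comparable pair {a,b} has a < b or b < a in the order.
Count unordered pairs where one element is strictly below the other.
Examples: {v0,v5}, {v1,v3}, {v2,v3}, {v4,v5}
Total comparable pairs: 4


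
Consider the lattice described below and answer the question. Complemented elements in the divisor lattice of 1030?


An element a is complemented if some b has a meet b = bottom, a join b = top.
a is complemented iff gcd(a, n/a)=1, i.e. a is a unitary divisor of 1030.
Complemented elements: 1, 2, 5, 10, 103, 206, ... (2 more)
Count: 8


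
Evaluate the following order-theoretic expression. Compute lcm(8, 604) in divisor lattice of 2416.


In a divisor lattice, join = lcm (least common multiple).
gcd(8,604) = 4
lcm(8,604) = 8*604/gcd = 4832/4 = 1208


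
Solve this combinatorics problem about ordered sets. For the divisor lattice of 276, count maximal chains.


A maximal chain goes from the minimum element to a maximal element via cover relations.
Counting all min-to-max paths in the cover graph.
Total maximal chains: 12


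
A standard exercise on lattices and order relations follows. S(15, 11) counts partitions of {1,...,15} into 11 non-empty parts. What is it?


S(n,k) = k*S(n-1,k) + S(n-1,k-1).
S(14,11) = 66066, S(14,10) = 752752
S(15,11) = 11*66066 + 752752 = 726726 + 752752
S(15,11) = 1479478


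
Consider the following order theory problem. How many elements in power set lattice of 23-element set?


Power set = 2^n.
2^23 = 8388608


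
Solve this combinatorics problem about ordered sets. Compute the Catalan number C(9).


C(n) = C(2n, n) / (n+1).
C(18, 9) = 48620
C(9) = 48620 / 10 = 4862


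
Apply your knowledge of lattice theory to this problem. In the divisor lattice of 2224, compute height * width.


Height = length of longest chain minus 1; width = size of largest antichain.
A maximum chain: 1 | 139 | 278 | 556 | 1112 | 2224  (height 5).
A maximum antichain: {2, 139}  (width 2).
Product = 5 * 2 = 10


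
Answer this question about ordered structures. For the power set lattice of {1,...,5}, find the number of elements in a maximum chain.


A chain is a totally ordered subset; we count the number of elements in a maximum chain.
Compute, for each element x, the size of the longest chain ending at x:
  {}: 1
  {1}: 2
  {2}: 2
  {3}: 2
  {4}: 2
  {5}: 2
  ...
A maximum chain: {} < {1} < {1,2} < {1,2,3} < {1,2,3,4} < {1,2,3,4,5}
Number of elements in the longest chain: 6


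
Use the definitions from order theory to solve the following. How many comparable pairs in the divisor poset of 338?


A comparable pair {a,b} has a < b or b < a in the order.
Count unordered pairs where one element is strictly below the other.
Examples: {1,2}, {1,13}, {1,26}, {1,169}, ...
Total comparable pairs: 12


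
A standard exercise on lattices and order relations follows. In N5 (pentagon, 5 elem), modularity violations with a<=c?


Modular law: if a <= c then a v (b ^ c) = (a v b) ^ c.
Check all triples (a,b,c) with a <= c among 5 elements.
  e.g. a=a, b=c, c=b: lhs=a != rhs=b
Total violating triples: 1


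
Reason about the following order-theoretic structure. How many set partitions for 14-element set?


B(n) = number of set partitions of an n-element set.
B(n) satisfies the recurrence: B(n+1) = sum_k C(n,k)*B(k).
B(14) = 190899322


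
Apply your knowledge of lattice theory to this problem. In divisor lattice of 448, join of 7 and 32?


In a divisor lattice, join = lcm (least common multiple).
gcd(7,32) = 1
lcm(7,32) = 7*32/gcd = 224/1 = 224


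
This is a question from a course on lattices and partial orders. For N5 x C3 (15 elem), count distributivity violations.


Distributive law: a ^ (b v c) = (a ^ b) v (a ^ c).
Check all 15^3 = 3375 ordered triples (a,b,c).
  e.g. a=(b,0), b=(a,0), c=(c,0): lhs=(b,0) != rhs=(a,0)
  e.g. a=(b,0), b=(a,0), c=(c,1): lhs=(b,0) != rhs=(a,0)
Total violating triples: 54


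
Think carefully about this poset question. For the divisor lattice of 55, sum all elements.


sigma(n) = sum of divisors.
Divisors of 55: [1, 5, 11, 55]
Sum = 72


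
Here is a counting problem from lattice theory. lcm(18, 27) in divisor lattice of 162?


Join=lcm.
gcd(18,27)=9
lcm=54


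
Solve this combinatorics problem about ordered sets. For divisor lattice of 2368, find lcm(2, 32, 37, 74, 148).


In a divisor lattice, join = lcm (least common multiple).
Compute lcm iteratively: start with first element, then lcm(current, next).
Elements: [2, 32, 37, 74, 148]
lcm(2,32) = 32
lcm(32,37) = 1184
lcm(1184,74) = 1184
lcm(1184,148) = 1184
Final lcm = 1184


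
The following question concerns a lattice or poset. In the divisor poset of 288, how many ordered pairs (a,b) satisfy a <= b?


The order relation is {(a,b) : a <= b}, reflexive so it includes (a,a).
Examples: (1,1), (1,12), (1,144), (1,16), (1,18), ...
Total ordered pairs: 126


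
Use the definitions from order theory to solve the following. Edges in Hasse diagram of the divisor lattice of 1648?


A cover relation a -< b holds when a < b with no c strictly between.
Cover relations:
  1 -< 2
  1 -< 103
  2 -< 4
  2 -< 206
  4 -< 8
  4 -< 412
  8 -< 16
  8 -< 824
  ...5 more
Total: 13


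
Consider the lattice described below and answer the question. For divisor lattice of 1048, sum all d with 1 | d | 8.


Interval [1,8] in divisors of 1048: [1, 2, 4, 8]
Sum = 15


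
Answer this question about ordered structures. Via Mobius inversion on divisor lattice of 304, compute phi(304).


phi(n) = n * prod_{p|n} (1 - 1/p).
Prime divisors of 304: [2, 19]
phi(304) = 304 * (1 - 1/2) * (1 - 1/19)
phi(304) = 144


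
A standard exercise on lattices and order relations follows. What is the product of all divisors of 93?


Divisors of 93: [1, 3, 31, 93]
Product = n^(d(n)/2) = 93^(4/2)
Product = 8649


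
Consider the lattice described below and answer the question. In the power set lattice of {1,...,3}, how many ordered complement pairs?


Complement pair (a,b): a meet b = bottom, a join b = top.
Here: A intersect B = {} and A union B = {1,...,3}.
Pairs found: ({},{1,2,3}), ({1},{2,3}), ({2},{1,3}), ({3},{1,2}), ... (4 more)
Total ordered pairs: 8


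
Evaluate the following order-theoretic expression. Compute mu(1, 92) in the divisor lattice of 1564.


In a divisor lattice, mu(a,b) = mu(b/a) where mu is the classical Mobius function.
b/a = 92/1 = 92
Prime factorization of 92: primes [2, 23]
92 is not squarefree, so mu(92) = 0


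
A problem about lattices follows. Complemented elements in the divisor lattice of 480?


An element a is complemented if some b has a meet b = bottom, a join b = top.
a is complemented iff gcd(a, n/a)=1, i.e. a is a unitary divisor of 480.
Complemented elements: 1, 3, 5, 15, 32, 96, ... (2 more)
Count: 8


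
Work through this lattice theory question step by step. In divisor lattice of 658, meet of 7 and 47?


In a divisor lattice, meet = gcd (greatest common divisor).
By Euclidean algorithm or factoring: gcd(7,47) = 1


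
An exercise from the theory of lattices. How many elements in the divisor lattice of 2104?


Divisors of 2104: [1, 2, 4, 8, 263, 526, 1052, 2104]
Count: 8


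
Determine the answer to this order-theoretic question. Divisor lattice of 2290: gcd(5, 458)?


Meet=gcd.
gcd(5,458)=1


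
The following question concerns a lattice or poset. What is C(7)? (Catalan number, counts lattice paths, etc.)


C(n) = C(2n, n) / (n+1).
C(14, 7) = 3432
C(7) = 3432 / 8 = 429


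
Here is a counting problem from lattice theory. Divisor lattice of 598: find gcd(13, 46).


In a divisor lattice, meet = gcd (greatest common divisor).
By Euclidean algorithm or factoring: gcd(13,46) = 1


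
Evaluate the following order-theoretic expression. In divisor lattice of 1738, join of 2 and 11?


In a divisor lattice, join = lcm (least common multiple).
gcd(2,11) = 1
lcm(2,11) = 2*11/gcd = 22/1 = 22


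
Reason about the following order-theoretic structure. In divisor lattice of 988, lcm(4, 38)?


Join=lcm.
gcd(4,38)=2
lcm=76


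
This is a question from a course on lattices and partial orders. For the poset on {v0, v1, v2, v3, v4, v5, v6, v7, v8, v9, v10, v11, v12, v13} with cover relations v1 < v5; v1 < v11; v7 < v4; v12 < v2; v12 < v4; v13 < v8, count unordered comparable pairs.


A comparable pair {a,b} has a < b or b < a in the order.
Count unordered pairs where one element is strictly below the other.
Examples: {v1,v5}, {v1,v11}, {v2,v12}, {v4,v7}, ...
Total comparable pairs: 6


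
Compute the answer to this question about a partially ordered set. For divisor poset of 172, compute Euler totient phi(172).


phi(n) = n * prod_{p|n} (1 - 1/p).
Prime divisors of 172: [2, 43]
phi(172) = 172 * (1 - 1/2) * (1 - 1/43)
phi(172) = 84


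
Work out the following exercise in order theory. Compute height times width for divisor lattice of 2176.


Height = length of longest chain minus 1; width = size of largest antichain.
A maximum chain: 1 | 17 | 34 | 68 | 136 | 272 | 544 | 1088 | 2176  (height 8).
A maximum antichain: {2, 17}  (width 2).
Product = 8 * 2 = 16


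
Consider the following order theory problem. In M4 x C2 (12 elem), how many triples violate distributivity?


Distributive law: a ^ (b v c) = (a ^ b) v (a ^ c).
Check all 12^3 = 1728 ordered triples (a,b,c).
  e.g. a=(a1,0), b=(a2,0), c=(a3,0): lhs=(a1,0) != rhs=(0,0)
  e.g. a=(a1,0), b=(a2,0), c=(a3,1): lhs=(a1,0) != rhs=(0,0)
Total violating triples: 192


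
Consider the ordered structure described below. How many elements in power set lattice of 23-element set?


Power set = 2^n.
2^23 = 8388608


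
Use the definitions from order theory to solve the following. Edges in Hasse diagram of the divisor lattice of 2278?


A cover relation a -< b holds when a < b with no c strictly between.
Cover relations:
  1 -< 2
  1 -< 17
  1 -< 67
  2 -< 34
  2 -< 134
  17 -< 34
  17 -< 1139
  34 -< 2278
  ...4 more
Total: 12


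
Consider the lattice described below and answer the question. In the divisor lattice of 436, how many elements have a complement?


An element a is complemented if some b has a meet b = bottom, a join b = top.
a is complemented iff gcd(a, n/a)=1, i.e. a is a unitary divisor of 436.
Complemented elements: 1, 4, 109, 436
Count: 4


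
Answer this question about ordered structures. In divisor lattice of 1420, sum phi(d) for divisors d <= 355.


Divisors of 1420 up to 355: [1, 2, 4, 5, 10, 20, 71, 142, 284, 355]
phi values: [1, 1, 2, 4, 4, 8, 70, 70, 140, 280]
Sum = 580


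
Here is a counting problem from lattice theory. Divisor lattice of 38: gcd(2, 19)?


Meet=gcd.
gcd(2,19)=1


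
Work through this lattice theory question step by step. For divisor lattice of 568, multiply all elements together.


Divisors of 568: [1, 2, 4, 8, 71, 142, 284, 568]
Product = n^(d(n)/2) = 568^(8/2)
Product = 104086245376


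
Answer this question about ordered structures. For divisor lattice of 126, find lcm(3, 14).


In a divisor lattice, join = lcm (least common multiple).
Compute lcm iteratively: start with first element, then lcm(current, next).
Elements: [3, 14]
lcm(3,14) = 42
Final lcm = 42


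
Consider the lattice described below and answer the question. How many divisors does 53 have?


Divisors of 53: [1, 53]
Count: 2


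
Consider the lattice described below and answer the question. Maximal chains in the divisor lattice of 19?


A maximal chain goes from the minimum element to a maximal element via cover relations.
Counting all min-to-max paths in the cover graph.
Total maximal chains: 1


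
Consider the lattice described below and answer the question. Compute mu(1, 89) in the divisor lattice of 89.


In a divisor lattice, mu(a,b) = mu(b/a) where mu is the classical Mobius function.
b/a = 89/1 = 89
Prime factorization of 89: primes [89]
89 is squarefree with 1 prime factor(s), so mu(89) = (-1)^1 = -1


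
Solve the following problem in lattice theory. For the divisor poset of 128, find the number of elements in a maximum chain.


A chain is a totally ordered subset; we count the number of elements in a maximum chain.
Compute, for each element x, the size of the longest chain ending at x:
  1: 1
  2: 2
  4: 3
  8: 4
  16: 5
  32: 6
  ...
A maximum chain: 1 < 2 < 4 < 8 < 16 < 32 < 64 < 128
Number of elements in the longest chain: 8


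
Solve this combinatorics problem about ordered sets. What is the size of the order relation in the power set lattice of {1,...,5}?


The order relation is {(a,b) : a <= b}, reflexive so it includes (a,a).
Examples: ({},{}), ({},{1,2}), ({},{1,2,3}), ({},{1,2,3,4}), ({},{1,2,3,4,5}), ...
Total ordered pairs: 243


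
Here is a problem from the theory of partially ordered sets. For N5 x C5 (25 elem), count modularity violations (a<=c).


Modular law: if a <= c then a v (b ^ c) = (a v b) ^ c.
Check all triples (a,b,c) with a <= c among 25 elements.
  e.g. a=(a,0), b=(c,0), c=(b,0): lhs=(a,0) != rhs=(b,0)
  e.g. a=(a,0), b=(c,1), c=(b,0): lhs=(a,0) != rhs=(b,0)
Total violating triples: 75


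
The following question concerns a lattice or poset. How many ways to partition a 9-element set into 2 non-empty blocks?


S(n,k) = k*S(n-1,k) + S(n-1,k-1).
S(8,2) = 127, S(8,1) = 1
S(9,2) = 2*127 + 1 = 254 + 1
S(9,2) = 255


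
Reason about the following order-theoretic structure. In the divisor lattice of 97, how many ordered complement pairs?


Complement pair (a,b): a meet b = bottom, a join b = top.
Here: gcd(a,b)=1 and lcm(a,b)=97, i.e. a*b=97 with a,b coprime.
Pairs found: (1,97), (97,1)
Total ordered pairs: 2


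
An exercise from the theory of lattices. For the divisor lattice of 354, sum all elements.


sigma(n) = sum of divisors.
Divisors of 354: [1, 2, 3, 6, 59, 118, 177, 354]
Sum = 720


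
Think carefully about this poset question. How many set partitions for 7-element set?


B(n) = number of set partitions of an n-element set.
B(n) satisfies the recurrence: B(n+1) = sum_k C(n,k)*B(k).
B(7) = 877


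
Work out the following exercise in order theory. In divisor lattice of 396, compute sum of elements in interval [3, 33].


Interval [3,33] in divisors of 396: [3, 33]
Sum = 36


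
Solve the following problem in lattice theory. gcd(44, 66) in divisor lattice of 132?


Meet=gcd.
gcd(44,66)=22


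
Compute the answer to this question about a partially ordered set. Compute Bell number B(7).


B(n) = number of set partitions of an n-element set.
B(n) satisfies the recurrence: B(n+1) = sum_k C(n,k)*B(k).
B(7) = 877


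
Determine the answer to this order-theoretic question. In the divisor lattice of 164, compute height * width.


Height = length of longest chain minus 1; width = size of largest antichain.
A maximum chain: 1 | 41 | 82 | 164  (height 3).
A maximum antichain: {2, 41}  (width 2).
Product = 3 * 2 = 6
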